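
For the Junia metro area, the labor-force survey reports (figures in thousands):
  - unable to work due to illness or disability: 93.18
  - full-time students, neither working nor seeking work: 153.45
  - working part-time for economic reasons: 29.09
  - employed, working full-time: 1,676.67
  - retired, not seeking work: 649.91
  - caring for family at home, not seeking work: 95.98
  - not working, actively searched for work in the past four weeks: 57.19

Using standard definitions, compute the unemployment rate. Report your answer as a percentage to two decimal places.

Unemployment rate ≈ 3.24%.

Employed = 29.09 + 1,676.67 = 1,705.76 thousand (anyone who worked, including part-time for economic reasons, counts as employed).
Unemployed = 57.19 thousand.
Labor force = 1,705.76 + 57.19 = 1,762.95 thousand.
Unemployment rate = 57.19 / 1,762.95 = 3.24%.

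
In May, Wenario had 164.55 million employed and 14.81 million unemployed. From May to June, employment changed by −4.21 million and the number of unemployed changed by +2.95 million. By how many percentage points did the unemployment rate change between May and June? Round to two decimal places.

The unemployment rate changed by +1.71 percentage points.

May: labor force = 164.55 + 14.81 = 179.36; u = 14.81/179.36 = 8.26%.
June: labor force = 160.34 + 17.76 = 178.10; u = 17.76/178.10 = 9.97%.
Change = 9.97% − 8.26% = +1.71 pp.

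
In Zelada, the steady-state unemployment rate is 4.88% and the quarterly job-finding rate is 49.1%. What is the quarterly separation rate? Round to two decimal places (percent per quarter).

From u* = s/(s+f): s = u·f/(1−u).
s = 0.0488 × 49.1 / (1 − 0.0488) = 2.3961 / 0.9512 ≈ 2.52% per quarter.

Separation rate ≈ 2.52% per quarter.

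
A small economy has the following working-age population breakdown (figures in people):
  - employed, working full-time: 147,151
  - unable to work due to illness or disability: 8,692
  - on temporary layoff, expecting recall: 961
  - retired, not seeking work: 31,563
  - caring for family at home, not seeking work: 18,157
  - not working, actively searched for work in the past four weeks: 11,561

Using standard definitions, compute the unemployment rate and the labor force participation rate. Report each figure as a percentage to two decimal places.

Unemployment rate ≈ 7.84%; labor force participation rate ≈ 73.22%.

Employed = 147,151.
Unemployed = 961 + 11,561 = 12,522 (jobless and actively searching, or on temporary layoff).
Labor force = 147,151 + 12,522 = 159,673.
Not in labor force = 8,692 + 31,563 + 18,157 = 58,412 (those not working and not actively searching are outside the labor force).
Civilian working-age population = 159,673 + 58,412 = 218,085.
Unemployment rate = 12,522 / 159,673 = 7.84%.
Labor force participation rate = 159,673 / 218,085 = 73.22%.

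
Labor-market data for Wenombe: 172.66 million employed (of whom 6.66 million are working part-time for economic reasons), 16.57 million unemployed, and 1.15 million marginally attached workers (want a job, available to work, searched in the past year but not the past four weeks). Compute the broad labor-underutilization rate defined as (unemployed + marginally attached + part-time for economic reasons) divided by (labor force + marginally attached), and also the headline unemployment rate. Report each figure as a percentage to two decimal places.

Labor force = 172.66 + 16.57 = 189.23 million.
Numerator = 16.57 + 1.15 + 6.66 = 24.38 million.
Denominator = 189.23 + 1.15 = 190.38 million.
Broad rate = 24.38 / 190.38 = 12.81%.
Headline unemployment rate = 16.57 / 189.23 = 8.76%.

Broad underutilization rate ≈ 12.81%; headline unemployment rate ≈ 8.76%.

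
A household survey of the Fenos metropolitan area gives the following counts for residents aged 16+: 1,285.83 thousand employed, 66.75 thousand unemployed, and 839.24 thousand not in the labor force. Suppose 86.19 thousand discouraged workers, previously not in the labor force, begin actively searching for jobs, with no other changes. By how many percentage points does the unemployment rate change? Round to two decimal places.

The unemployment rate changes by +5.69 percentage points.

Initially, labor force = 1,285.83 + 66.75 = 1,352.58 thousand, so u = 66.75/1,352.58 = 4.94%.
After the change, unemployed and labor force both rise by 86.19 → E = 1,285.83, U = 152.94, labor force = 1,438.77 thousand.
New unemployment rate = 152.94 / 1,438.77 = 10.63%.
Change = 10.63% − 4.94% = +5.69 percentage points.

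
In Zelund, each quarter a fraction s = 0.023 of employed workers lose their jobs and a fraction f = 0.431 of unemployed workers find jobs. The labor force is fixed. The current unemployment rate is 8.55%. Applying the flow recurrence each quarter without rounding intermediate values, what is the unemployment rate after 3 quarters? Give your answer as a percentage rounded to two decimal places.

Unemployment rate after three quarters ≈ 5.63%.

With a fixed labor force, u_{t+1} = u_t + s·(1−u_t) − f·u_t = u_t·(1−s−f) + s.
Here 1−s−f = 0.546 and s = 0.023.
u_1 = 0.085500 × 0.546 + 0.023 = 0.069683.
u_2 = 0.069683 × 0.546 + 0.023 = 0.061047.
u_3 = 0.061047 × 0.546 + 0.023 = 0.056332.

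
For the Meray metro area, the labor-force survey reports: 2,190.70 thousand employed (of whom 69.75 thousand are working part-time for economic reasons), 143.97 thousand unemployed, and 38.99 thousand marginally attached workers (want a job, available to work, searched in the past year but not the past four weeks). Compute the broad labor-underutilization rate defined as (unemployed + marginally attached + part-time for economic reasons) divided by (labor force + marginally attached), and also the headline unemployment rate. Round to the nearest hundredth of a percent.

Labor force = 2,190.70 + 143.97 = 2,334.67 thousand.
Numerator = 143.97 + 38.99 + 69.75 = 252.71 thousand.
Denominator = 2,334.67 + 38.99 = 2,373.66 thousand.
Broad rate = 252.71 / 2,373.66 = 10.65%.
Headline unemployment rate = 143.97 / 2,334.67 = 6.17%.

Broad underutilization rate ≈ 10.65%; headline unemployment rate ≈ 6.17%.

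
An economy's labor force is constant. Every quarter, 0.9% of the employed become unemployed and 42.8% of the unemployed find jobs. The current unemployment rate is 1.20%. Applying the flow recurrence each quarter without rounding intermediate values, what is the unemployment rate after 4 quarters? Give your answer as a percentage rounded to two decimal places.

With a fixed labor force, u_{t+1} = u_t + s·(1−u_t) − f·u_t = u_t·(1−s−f) + s.
Here 1−s−f = 0.563 and s = 0.009.
u_1 = 0.012000 × 0.563 + 0.009 = 0.015756.
u_2 = 0.015756 × 0.563 + 0.009 = 0.017871.
u_3 = 0.017871 × 0.563 + 0.009 = 0.019061.
u_4 = 0.019061 × 0.563 + 0.009 = 0.019731.

Unemployment rate after four quarters ≈ 1.97%.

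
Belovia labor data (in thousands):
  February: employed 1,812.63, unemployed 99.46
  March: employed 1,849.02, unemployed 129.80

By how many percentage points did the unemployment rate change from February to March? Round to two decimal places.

The unemployment rate changed by +1.36 percentage points.

February: labor force = 1,812.63 + 99.46 = 1,912.09; u = 99.46/1,912.09 = 5.20%.
March: labor force = 1,849.02 + 129.80 = 1,978.82; u = 129.80/1,978.82 = 6.56%.
Change = 6.56% − 5.20% = +1.36 pp.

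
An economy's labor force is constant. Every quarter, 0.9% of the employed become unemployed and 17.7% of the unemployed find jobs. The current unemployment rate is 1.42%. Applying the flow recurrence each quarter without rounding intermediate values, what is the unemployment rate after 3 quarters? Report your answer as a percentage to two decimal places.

With a fixed labor force, u_{t+1} = u_t + s·(1−u_t) − f·u_t = u_t·(1−s−f) + s.
Here 1−s−f = 0.814 and s = 0.009.
u_1 = 0.014200 × 0.814 + 0.009 = 0.020559.
u_2 = 0.020559 × 0.814 + 0.009 = 0.025735.
u_3 = 0.025735 × 0.814 + 0.009 = 0.029948.

Unemployment rate after three quarters ≈ 2.99%.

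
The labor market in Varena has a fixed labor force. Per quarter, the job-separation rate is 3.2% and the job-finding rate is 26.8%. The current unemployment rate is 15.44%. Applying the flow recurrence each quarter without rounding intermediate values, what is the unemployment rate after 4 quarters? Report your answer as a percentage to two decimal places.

Unemployment rate after four quarters ≈ 11.81%.

With a fixed labor force, u_{t+1} = u_t + s·(1−u_t) − f·u_t = u_t·(1−s−f) + s.
Here 1−s−f = 0.700 and s = 0.032.
u_1 = 0.154400 × 0.700 + 0.032 = 0.140080.
u_2 = 0.140080 × 0.700 + 0.032 = 0.130056.
u_3 = 0.130056 × 0.700 + 0.032 = 0.123039.
u_4 = 0.123039 × 0.700 + 0.032 = 0.118127.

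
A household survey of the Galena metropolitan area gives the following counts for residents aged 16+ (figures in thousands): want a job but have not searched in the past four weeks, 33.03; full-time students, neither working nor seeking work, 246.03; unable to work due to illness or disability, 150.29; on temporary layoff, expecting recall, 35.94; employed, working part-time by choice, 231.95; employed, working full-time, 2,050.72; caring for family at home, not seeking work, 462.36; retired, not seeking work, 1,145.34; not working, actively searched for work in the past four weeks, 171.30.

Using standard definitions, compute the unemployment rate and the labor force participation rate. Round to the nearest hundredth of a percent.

Unemployment rate ≈ 8.32%; labor force participation rate ≈ 55.00%.

Employed = 231.95 + 2,050.72 = 2,282.67 thousand.
Unemployed = 35.94 + 171.30 = 207.24 thousand (jobless and actively searching, or on temporary layoff).
Labor force = 2,282.67 + 207.24 = 2,489.91 thousand.
Not in labor force = 33.03 + 246.03 + 150.29 + 462.36 + 1,145.34 = 2,037.05 thousand (those not working and not actively searching are outside the labor force — including those who want a job but have given up searching).
Civilian working-age population = 2,489.91 + 2,037.05 = 4,526.96 thousand.
Unemployment rate = 207.24 / 2,489.91 = 8.32%.
Labor force participation rate = 2,489.91 / 4,526.96 = 55.00%.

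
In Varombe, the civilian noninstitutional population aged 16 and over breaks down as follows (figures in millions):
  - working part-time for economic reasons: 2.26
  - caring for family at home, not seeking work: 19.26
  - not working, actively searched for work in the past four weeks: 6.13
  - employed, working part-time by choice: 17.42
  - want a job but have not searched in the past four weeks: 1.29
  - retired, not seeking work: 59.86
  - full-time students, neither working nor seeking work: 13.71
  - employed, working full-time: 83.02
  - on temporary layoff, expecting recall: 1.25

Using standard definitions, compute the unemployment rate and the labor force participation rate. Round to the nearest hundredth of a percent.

Employed = 2.26 + 17.42 + 83.02 = 102.70 million (anyone who worked, including part-time for economic reasons, counts as employed).
Unemployed = 6.13 + 1.25 = 7.38 million (jobless and actively searching, or on temporary layoff).
Labor force = 102.70 + 7.38 = 110.08 million.
Not in labor force = 19.26 + 1.29 + 59.86 + 13.71 = 94.12 million (those not working and not actively searching are outside the labor force — including those who want a job but have given up searching).
Civilian working-age population = 110.08 + 94.12 = 204.20 million.
Unemployment rate = 7.38 / 110.08 = 6.70%.
Labor force participation rate = 110.08 / 204.20 = 53.91%.

Unemployment rate ≈ 6.70%; labor force participation rate ≈ 53.91%.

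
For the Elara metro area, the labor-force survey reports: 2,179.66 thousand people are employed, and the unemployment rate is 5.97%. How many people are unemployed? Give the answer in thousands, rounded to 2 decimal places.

About 138.39 thousand are unemployed.

Let U be the number unemployed. The labor force is E + U, and U/(E+U) = 0.0597.
So U = 0.0597 × 2,179.66 / (1 − 0.0597) = 130.1257 / 0.9403 ≈ 138.39 thousand.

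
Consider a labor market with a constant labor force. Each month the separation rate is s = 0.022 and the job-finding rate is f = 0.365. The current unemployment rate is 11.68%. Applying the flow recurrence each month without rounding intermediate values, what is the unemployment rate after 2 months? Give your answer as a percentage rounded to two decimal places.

With a fixed labor force, u_{t+1} = u_t + s·(1−u_t) − f·u_t = u_t·(1−s−f) + s.
Here 1−s−f = 0.613 and s = 0.022.
u_1 = 0.116800 × 0.613 + 0.022 = 0.093598.
u_2 = 0.093598 × 0.613 + 0.022 = 0.079376.

Unemployment rate after two months ≈ 7.94%.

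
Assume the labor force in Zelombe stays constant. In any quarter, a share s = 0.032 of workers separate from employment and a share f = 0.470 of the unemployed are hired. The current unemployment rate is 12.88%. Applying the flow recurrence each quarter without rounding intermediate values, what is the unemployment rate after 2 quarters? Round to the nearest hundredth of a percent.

Unemployment rate after two quarters ≈ 7.99%.

With a fixed labor force, u_{t+1} = u_t + s·(1−u_t) − f·u_t = u_t·(1−s−f) + s.
Here 1−s−f = 0.498 and s = 0.032.
u_1 = 0.128800 × 0.498 + 0.032 = 0.096142.
u_2 = 0.096142 × 0.498 + 0.032 = 0.079879.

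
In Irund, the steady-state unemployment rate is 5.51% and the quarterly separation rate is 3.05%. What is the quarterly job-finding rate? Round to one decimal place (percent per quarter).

Job-finding rate ≈ 52.3% per quarter.

From u* = s/(s+f): f = s·(1−u)/u.
f = 3.05 × (1 − 0.0551) / 0.0551 = 2.8819 / 0.0551 ≈ 52.3% per quarter.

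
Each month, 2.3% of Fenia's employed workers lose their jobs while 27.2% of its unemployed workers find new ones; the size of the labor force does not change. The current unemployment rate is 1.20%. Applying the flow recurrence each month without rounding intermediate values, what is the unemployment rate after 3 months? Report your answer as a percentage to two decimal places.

Unemployment rate after three months ≈ 5.49%.

With a fixed labor force, u_{t+1} = u_t + s·(1−u_t) − f·u_t = u_t·(1−s−f) + s.
Here 1−s−f = 0.705 and s = 0.023.
u_1 = 0.012000 × 0.705 + 0.023 = 0.031460.
u_2 = 0.031460 × 0.705 + 0.023 = 0.045179.
u_3 = 0.045179 × 0.705 + 0.023 = 0.054851.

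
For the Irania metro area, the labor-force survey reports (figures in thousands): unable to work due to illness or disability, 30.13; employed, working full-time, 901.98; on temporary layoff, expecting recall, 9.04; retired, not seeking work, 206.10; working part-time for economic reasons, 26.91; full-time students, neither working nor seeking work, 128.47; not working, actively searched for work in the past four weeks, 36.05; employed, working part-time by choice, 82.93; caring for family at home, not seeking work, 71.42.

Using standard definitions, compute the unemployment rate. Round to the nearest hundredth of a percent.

Employed = 901.98 + 26.91 + 82.93 = 1,011.82 thousand (anyone who worked, including part-time for economic reasons, counts as employed).
Unemployed = 9.04 + 36.05 = 45.09 thousand (jobless and actively searching, or on temporary layoff).
Labor force = 1,011.82 + 45.09 = 1,056.91 thousand.
Unemployment rate = 45.09 / 1,056.91 = 4.27%.

Unemployment rate ≈ 4.27%.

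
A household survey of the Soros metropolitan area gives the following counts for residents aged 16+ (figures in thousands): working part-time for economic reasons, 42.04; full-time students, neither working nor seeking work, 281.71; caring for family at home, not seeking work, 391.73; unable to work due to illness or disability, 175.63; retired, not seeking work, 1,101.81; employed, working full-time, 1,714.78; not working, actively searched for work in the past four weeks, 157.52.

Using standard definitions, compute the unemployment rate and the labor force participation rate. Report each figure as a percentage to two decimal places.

Employed = 42.04 + 1,714.78 = 1,756.82 thousand (anyone who worked, including part-time for economic reasons, counts as employed).
Unemployed = 157.52 thousand.
Labor force = 1,756.82 + 157.52 = 1,914.34 thousand.
Not in labor force = 281.71 + 391.73 + 175.63 + 1,101.81 = 1,950.88 thousand (those not working and not actively searching are outside the labor force).
Civilian working-age population = 1,914.34 + 1,950.88 = 3,865.22 thousand.
Unemployment rate = 157.52 / 1,914.34 = 8.23%.
Labor force participation rate = 1,914.34 / 3,865.22 = 49.53%.

Unemployment rate ≈ 8.23%; labor force participation rate ≈ 49.53%.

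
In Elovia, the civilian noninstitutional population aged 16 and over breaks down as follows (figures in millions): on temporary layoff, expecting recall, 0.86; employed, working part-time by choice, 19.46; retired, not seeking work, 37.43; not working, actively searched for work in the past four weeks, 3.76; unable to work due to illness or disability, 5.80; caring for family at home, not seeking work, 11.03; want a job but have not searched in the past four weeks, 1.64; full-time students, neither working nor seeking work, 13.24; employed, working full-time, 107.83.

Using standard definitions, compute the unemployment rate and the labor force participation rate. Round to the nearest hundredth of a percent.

Unemployment rate ≈ 3.50%; labor force participation rate ≈ 65.61%.

Employed = 19.46 + 107.83 = 127.29 million.
Unemployed = 0.86 + 3.76 = 4.62 million (jobless and actively searching, or on temporary layoff).
Labor force = 127.29 + 4.62 = 131.91 million.
Not in labor force = 37.43 + 5.80 + 11.03 + 1.64 + 13.24 = 69.14 million (those not working and not actively searching are outside the labor force — including those who want a job but have given up searching).
Civilian working-age population = 131.91 + 69.14 = 201.05 million.
Unemployment rate = 4.62 / 131.91 = 3.50%.
Labor force participation rate = 131.91 / 201.05 = 65.61%.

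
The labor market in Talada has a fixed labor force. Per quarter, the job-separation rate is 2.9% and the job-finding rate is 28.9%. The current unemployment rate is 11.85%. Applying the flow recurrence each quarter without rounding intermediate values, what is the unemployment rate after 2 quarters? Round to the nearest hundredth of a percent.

With a fixed labor force, u_{t+1} = u_t + s·(1−u_t) − f·u_t = u_t·(1−s−f) + s.
Here 1−s−f = 0.682 and s = 0.029.
u_1 = 0.118500 × 0.682 + 0.029 = 0.109817.
u_2 = 0.109817 × 0.682 + 0.029 = 0.103895.

Unemployment rate after two quarters ≈ 10.39%.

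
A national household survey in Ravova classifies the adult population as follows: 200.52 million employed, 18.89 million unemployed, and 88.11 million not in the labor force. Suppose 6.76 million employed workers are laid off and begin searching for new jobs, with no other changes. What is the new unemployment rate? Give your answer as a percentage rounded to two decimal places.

Initially, labor force = 200.52 + 18.89 = 219.41 million, so u = 18.89/219.41 = 8.61%.
After the change, employed falls and unemployed rises by 6.76; labor force unchanged → E = 193.76, U = 25.65, labor force = 219.41 million.
New unemployment rate = 25.65 / 219.41 = 11.69%.

New unemployment rate ≈ 11.69%.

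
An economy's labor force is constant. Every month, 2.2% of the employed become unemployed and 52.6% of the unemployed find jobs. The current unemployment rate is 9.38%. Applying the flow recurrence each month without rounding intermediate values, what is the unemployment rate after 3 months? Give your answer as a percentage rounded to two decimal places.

With a fixed labor force, u_{t+1} = u_t + s·(1−u_t) − f·u_t = u_t·(1−s−f) + s.
Here 1−s−f = 0.452 and s = 0.022.
u_1 = 0.093800 × 0.452 + 0.022 = 0.064398.
u_2 = 0.064398 × 0.452 + 0.022 = 0.051108.
u_3 = 0.051108 × 0.452 + 0.022 = 0.045101.

Unemployment rate after three months ≈ 4.51%.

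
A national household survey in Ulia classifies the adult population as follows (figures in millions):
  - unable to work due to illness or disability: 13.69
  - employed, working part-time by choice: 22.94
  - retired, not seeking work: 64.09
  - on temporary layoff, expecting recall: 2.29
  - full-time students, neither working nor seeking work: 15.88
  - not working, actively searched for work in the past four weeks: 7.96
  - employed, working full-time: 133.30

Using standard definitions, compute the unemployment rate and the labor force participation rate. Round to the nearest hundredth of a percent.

Employed = 22.94 + 133.30 = 156.24 million.
Unemployed = 2.29 + 7.96 = 10.25 million (jobless and actively searching, or on temporary layoff).
Labor force = 156.24 + 10.25 = 166.49 million.
Not in labor force = 13.69 + 64.09 + 15.88 = 93.66 million (those not working and not actively searching are outside the labor force).
Civilian working-age population = 166.49 + 93.66 = 260.15 million.
Unemployment rate = 10.25 / 166.49 = 6.16%.
Labor force participation rate = 166.49 / 260.15 = 64.00%.

Unemployment rate ≈ 6.16%; labor force participation rate ≈ 64.00%.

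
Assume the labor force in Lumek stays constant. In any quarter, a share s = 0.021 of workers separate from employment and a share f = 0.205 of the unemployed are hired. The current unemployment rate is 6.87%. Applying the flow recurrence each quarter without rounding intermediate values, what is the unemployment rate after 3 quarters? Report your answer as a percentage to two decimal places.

With a fixed labor force, u_{t+1} = u_t + s·(1−u_t) − f·u_t = u_t·(1−s−f) + s.
Here 1−s−f = 0.774 and s = 0.021.
u_1 = 0.068700 × 0.774 + 0.021 = 0.074174.
u_2 = 0.074174 × 0.774 + 0.021 = 0.078411.
u_3 = 0.078411 × 0.774 + 0.021 = 0.081690.

Unemployment rate after three quarters ≈ 8.17%.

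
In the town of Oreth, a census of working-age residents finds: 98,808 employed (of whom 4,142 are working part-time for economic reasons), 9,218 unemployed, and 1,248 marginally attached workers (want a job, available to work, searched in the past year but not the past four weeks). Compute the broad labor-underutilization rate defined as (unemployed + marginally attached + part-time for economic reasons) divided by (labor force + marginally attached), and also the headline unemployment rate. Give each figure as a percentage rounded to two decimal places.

Broad underutilization rate ≈ 13.37%; headline unemployment rate ≈ 8.53%.

Labor force = 98,808 + 9,218 = 108,026.
Numerator = 9,218 + 1,248 + 4,142 = 14,608.
Denominator = 108,026 + 1,248 = 109,274.
Broad rate = 14,608 / 109,274 = 13.37%.
Headline unemployment rate = 9,218 / 108,026 = 8.53%.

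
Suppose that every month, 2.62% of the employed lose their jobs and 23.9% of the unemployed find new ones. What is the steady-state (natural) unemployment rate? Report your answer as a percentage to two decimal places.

Steady-state unemployment rate ≈ 9.88%.

At steady state the flows balance: s·E = f·U, so U/(E+U) = s/(s+f).
u* = 2.62 / (2.62 + 23.9) = 2.62 / 26.52 = 9.88%.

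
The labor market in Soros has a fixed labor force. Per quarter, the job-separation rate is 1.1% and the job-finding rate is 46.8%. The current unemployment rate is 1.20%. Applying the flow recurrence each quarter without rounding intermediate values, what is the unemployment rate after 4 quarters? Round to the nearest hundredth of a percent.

With a fixed labor force, u_{t+1} = u_t + s·(1−u_t) − f·u_t = u_t·(1−s−f) + s.
Here 1−s−f = 0.521 and s = 0.011.
u_1 = 0.012000 × 0.521 + 0.011 = 0.017252.
u_2 = 0.017252 × 0.521 + 0.011 = 0.019988.
u_3 = 0.019988 × 0.521 + 0.011 = 0.021414.
u_4 = 0.021414 × 0.521 + 0.011 = 0.022157.

Unemployment rate after four quarters ≈ 2.22%.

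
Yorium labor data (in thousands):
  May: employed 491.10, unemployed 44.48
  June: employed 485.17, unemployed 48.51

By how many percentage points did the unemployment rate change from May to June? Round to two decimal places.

May: labor force = 491.10 + 44.48 = 535.58; u = 44.48/535.58 = 8.31%.
June: labor force = 485.17 + 48.51 = 533.68; u = 48.51/533.68 = 9.09%.
Change = 9.09% − 8.31% = +0.78 pp.

The unemployment rate changed by +0.78 percentage points.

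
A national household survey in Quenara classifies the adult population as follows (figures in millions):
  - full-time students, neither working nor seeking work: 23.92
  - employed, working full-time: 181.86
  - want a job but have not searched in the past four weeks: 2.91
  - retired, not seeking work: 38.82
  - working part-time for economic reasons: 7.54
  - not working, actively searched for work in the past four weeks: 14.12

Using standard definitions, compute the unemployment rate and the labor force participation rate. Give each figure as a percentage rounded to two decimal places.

Employed = 181.86 + 7.54 = 189.40 million (anyone who worked, including part-time for economic reasons, counts as employed).
Unemployed = 14.12 million.
Labor force = 189.40 + 14.12 = 203.52 million.
Not in labor force = 23.92 + 2.91 + 38.82 = 65.65 million (those not working and not actively searching are outside the labor force — including those who want a job but have given up searching).
Civilian working-age population = 203.52 + 65.65 = 269.17 million.
Unemployment rate = 14.12 / 203.52 = 6.94%.
Labor force participation rate = 203.52 / 269.17 = 75.61%.

Unemployment rate ≈ 6.94%; labor force participation rate ≈ 75.61%.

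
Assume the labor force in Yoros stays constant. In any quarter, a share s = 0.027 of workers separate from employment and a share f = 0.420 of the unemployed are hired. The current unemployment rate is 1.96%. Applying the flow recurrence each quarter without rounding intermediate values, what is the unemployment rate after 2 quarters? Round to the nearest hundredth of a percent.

With a fixed labor force, u_{t+1} = u_t + s·(1−u_t) − f·u_t = u_t·(1−s−f) + s.
Here 1−s−f = 0.553 and s = 0.027.
u_1 = 0.019600 × 0.553 + 0.027 = 0.037839.
u_2 = 0.037839 × 0.553 + 0.027 = 0.047925.

Unemployment rate after two quarters ≈ 4.79%.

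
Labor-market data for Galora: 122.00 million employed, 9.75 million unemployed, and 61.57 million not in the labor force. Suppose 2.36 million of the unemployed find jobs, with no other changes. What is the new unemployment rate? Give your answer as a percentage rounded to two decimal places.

Initially, labor force = 122.00 + 9.75 = 131.75 million, so u = 9.75/131.75 = 7.40%.
After the change, unemployed falls and employed rises by 2.36; labor force unchanged → E = 124.36, U = 7.39, labor force = 131.75 million.
New unemployment rate = 7.39 / 131.75 = 5.61%.

New unemployment rate ≈ 5.61%.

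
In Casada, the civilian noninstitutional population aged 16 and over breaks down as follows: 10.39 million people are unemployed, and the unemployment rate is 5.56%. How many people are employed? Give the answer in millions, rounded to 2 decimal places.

Labor force = U / u = 10.39 / 0.0556 ≈ 186.87 million.
Employed = labor force − unemployed = 186.87 − 10.39 = 176.48 million.

About 176.48 million are employed.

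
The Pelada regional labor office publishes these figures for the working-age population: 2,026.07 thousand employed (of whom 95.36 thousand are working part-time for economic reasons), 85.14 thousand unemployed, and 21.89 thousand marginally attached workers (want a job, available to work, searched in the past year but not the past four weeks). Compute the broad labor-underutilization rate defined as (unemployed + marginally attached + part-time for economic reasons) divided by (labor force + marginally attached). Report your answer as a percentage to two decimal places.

Labor force = 2,026.07 + 85.14 = 2,111.21 thousand.
Numerator = 85.14 + 21.89 + 95.36 = 202.39 thousand.
Denominator = 2,111.21 + 21.89 = 2,133.10 thousand.
Broad rate = 202.39 / 2,133.10 = 9.49%.

Broad underutilization rate ≈ 9.49%.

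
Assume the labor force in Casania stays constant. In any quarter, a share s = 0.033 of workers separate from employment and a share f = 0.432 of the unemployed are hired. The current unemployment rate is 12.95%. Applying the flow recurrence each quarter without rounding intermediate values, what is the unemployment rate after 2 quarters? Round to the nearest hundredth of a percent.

With a fixed labor force, u_{t+1} = u_t + s·(1−u_t) − f·u_t = u_t·(1−s−f) + s.
Here 1−s−f = 0.535 and s = 0.033.
u_1 = 0.129500 × 0.535 + 0.033 = 0.102283.
u_2 = 0.102283 × 0.535 + 0.033 = 0.087721.

Unemployment rate after two quarters ≈ 8.77%.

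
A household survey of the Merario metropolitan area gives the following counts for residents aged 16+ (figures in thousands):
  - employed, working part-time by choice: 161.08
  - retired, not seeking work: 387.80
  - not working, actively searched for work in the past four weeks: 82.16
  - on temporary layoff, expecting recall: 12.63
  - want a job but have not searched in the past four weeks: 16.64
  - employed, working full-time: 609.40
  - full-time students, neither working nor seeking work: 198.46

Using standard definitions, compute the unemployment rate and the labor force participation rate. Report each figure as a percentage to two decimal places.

Unemployment rate ≈ 10.95%; labor force participation rate ≈ 58.94%.

Employed = 161.08 + 609.40 = 770.48 thousand.
Unemployed = 82.16 + 12.63 = 94.79 thousand (jobless and actively searching, or on temporary layoff).
Labor force = 770.48 + 94.79 = 865.27 thousand.
Not in labor force = 387.80 + 16.64 + 198.46 = 602.90 thousand (those not working and not actively searching are outside the labor force — including those who want a job but have given up searching).
Civilian working-age population = 865.27 + 602.90 = 1,468.17 thousand.
Unemployment rate = 94.79 / 865.27 = 10.95%.
Labor force participation rate = 865.27 / 1,468.17 = 58.94%.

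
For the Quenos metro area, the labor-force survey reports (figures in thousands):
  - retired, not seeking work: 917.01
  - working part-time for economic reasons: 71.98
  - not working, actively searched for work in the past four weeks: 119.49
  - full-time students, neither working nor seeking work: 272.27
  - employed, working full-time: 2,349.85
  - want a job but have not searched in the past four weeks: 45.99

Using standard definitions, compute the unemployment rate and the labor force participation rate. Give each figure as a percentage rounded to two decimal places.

Employed = 71.98 + 2,349.85 = 2,421.83 thousand (anyone who worked, including part-time for economic reasons, counts as employed).
Unemployed = 119.49 thousand.
Labor force = 2,421.83 + 119.49 = 2,541.32 thousand.
Not in labor force = 917.01 + 272.27 + 45.99 = 1,235.27 thousand (those not working and not actively searching are outside the labor force — including those who want a job but have given up searching).
Civilian working-age population = 2,541.32 + 1,235.27 = 3,776.59 thousand.
Unemployment rate = 119.49 / 2,541.32 = 4.70%.
Labor force participation rate = 2,541.32 / 3,776.59 = 67.29%.

Unemployment rate ≈ 4.70%; labor force participation rate ≈ 67.29%.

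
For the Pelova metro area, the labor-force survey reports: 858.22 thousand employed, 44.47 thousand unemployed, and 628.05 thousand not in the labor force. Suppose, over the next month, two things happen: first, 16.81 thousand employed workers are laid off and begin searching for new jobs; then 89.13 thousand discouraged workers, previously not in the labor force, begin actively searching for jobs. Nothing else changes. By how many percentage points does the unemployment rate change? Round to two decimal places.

The unemployment rate changes by +10.24 percentage points.

Initially, labor force = 858.22 + 44.47 = 902.69 thousand, so u = 44.47/902.69 = 4.93%.
After the first change, employed falls and unemployed rises by 16.81; labor force unchanged → E = 841.41, U = 61.28, labor force = 902.69 thousand.
After the second change, unemployed and labor force both rise by 89.13 → E = 841.41, U = 150.41, labor force = 991.82 thousand.
New unemployment rate = 150.41 / 991.82 = 15.17%.
Change = 15.17% − 4.93% = +10.24 percentage points.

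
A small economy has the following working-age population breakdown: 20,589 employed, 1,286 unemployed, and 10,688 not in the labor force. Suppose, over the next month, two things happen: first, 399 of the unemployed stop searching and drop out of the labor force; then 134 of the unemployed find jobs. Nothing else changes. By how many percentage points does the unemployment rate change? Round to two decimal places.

Initially, labor force = 20,589 + 1,286 = 21,875, so u = 1,286/21,875 = 5.88%.
After the first change, unemployed and labor force both fall by 399 → E = 20,589, U = 887, labor force = 21,476.
After the second change, unemployed falls and employed rises by 134; labor force unchanged → E = 20,723, U = 753, labor force = 21,476.
New unemployment rate = 753 / 21,476 = 3.51%.
Change = 3.51% − 5.88% = −2.37 percentage points.

The unemployment rate changes by −2.37 percentage points.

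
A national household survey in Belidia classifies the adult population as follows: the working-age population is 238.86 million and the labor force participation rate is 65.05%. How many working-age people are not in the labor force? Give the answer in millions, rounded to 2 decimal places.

Share not in the labor force = 1 − 0.6505 = 0.3495.
Not in labor force = 0.3495 × 238.86 ≈ 83.48 million.

About 83.48 million are not in the labor force.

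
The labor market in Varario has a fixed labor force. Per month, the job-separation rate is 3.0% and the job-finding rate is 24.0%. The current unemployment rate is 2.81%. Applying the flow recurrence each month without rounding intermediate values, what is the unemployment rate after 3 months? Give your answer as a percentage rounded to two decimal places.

Unemployment rate after three months ≈ 7.88%.

With a fixed labor force, u_{t+1} = u_t + s·(1−u_t) − f·u_t = u_t·(1−s−f) + s.
Here 1−s−f = 0.730 and s = 0.030.
u_1 = 0.028100 × 0.730 + 0.030 = 0.050513.
u_2 = 0.050513 × 0.730 + 0.030 = 0.066874.
u_3 = 0.066874 × 0.730 + 0.030 = 0.078818.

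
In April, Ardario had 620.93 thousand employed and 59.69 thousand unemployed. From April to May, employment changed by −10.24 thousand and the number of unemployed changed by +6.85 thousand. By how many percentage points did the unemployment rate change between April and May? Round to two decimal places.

April: labor force = 620.93 + 59.69 = 680.62; u = 59.69/680.62 = 8.77%.
May: labor force = 610.69 + 66.54 = 677.23; u = 66.54/677.23 = 9.83%.
Change = 9.83% − 8.77% = +1.06 pp.

The unemployment rate changed by +1.06 percentage points.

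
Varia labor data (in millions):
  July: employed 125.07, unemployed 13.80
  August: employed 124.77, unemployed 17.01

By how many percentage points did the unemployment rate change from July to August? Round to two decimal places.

The unemployment rate changed by +2.06 percentage points.

July: labor force = 125.07 + 13.80 = 138.87; u = 13.80/138.87 = 9.94%.
August: labor force = 124.77 + 17.01 = 141.78; u = 17.01/141.78 = 12.00%.
Change = 12.00% − 9.94% = +2.06 pp.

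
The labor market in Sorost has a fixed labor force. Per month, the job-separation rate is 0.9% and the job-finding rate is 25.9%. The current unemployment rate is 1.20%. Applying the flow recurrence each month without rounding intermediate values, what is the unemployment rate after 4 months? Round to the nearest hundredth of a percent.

With a fixed labor force, u_{t+1} = u_t + s·(1−u_t) − f·u_t = u_t·(1−s−f) + s.
Here 1−s−f = 0.732 and s = 0.009.
u_1 = 0.012000 × 0.732 + 0.009 = 0.017784.
u_2 = 0.017784 × 0.732 + 0.009 = 0.022018.
u_3 = 0.022018 × 0.732 + 0.009 = 0.025117.
u_4 = 0.025117 × 0.732 + 0.009 = 0.027386.

Unemployment rate after four months ≈ 2.74%.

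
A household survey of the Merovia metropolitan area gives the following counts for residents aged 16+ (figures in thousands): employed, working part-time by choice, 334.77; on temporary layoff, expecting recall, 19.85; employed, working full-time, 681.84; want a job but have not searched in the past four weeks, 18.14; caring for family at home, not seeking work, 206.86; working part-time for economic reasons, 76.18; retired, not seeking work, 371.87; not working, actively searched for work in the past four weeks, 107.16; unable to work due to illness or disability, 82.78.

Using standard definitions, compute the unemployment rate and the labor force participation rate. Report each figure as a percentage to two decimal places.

Unemployment rate ≈ 10.41%; labor force participation rate ≈ 64.22%.

Employed = 334.77 + 681.84 + 76.18 = 1,092.79 thousand (anyone who worked, including part-time for economic reasons, counts as employed).
Unemployed = 19.85 + 107.16 = 127.01 thousand (jobless and actively searching, or on temporary layoff).
Labor force = 1,092.79 + 127.01 = 1,219.80 thousand.
Not in labor force = 18.14 + 206.86 + 371.87 + 82.78 = 679.65 thousand (those not working and not actively searching are outside the labor force — including those who want a job but have given up searching).
Civilian working-age population = 1,219.80 + 679.65 = 1,899.45 thousand.
Unemployment rate = 127.01 / 1,219.80 = 10.41%.
Labor force participation rate = 1,219.80 / 1,899.45 = 64.22%.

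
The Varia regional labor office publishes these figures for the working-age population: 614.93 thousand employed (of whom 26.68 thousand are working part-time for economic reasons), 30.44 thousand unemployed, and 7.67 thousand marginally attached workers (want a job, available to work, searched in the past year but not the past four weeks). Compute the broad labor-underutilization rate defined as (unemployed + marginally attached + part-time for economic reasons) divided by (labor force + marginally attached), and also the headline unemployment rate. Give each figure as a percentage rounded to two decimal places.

Broad underutilization rate ≈ 9.92%; headline unemployment rate ≈ 4.72%.

Labor force = 614.93 + 30.44 = 645.37 thousand.
Numerator = 30.44 + 7.67 + 26.68 = 64.79 thousand.
Denominator = 645.37 + 7.67 = 653.04 thousand.
Broad rate = 64.79 / 653.04 = 9.92%.
Headline unemployment rate = 30.44 / 645.37 = 4.72%.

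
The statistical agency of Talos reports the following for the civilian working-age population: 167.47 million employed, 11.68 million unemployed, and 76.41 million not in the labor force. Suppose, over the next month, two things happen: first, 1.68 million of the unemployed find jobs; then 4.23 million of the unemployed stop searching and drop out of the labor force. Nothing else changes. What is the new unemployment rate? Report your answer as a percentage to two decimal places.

New unemployment rate ≈ 3.30%.

Initially, labor force = 167.47 + 11.68 = 179.15 million, so u = 11.68/179.15 = 6.52%.
After the first change, unemployed falls and employed rises by 1.68; labor force unchanged → E = 169.15, U = 10.00, labor force = 179.15 million.
After the second change, unemployed and labor force both fall by 4.23 → E = 169.15, U = 5.77, labor force = 174.92 million.
New unemployment rate = 5.77 / 174.92 = 3.30%.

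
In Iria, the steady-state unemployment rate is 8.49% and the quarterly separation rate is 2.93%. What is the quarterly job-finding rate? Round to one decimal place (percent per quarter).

Job-finding rate ≈ 31.6% per quarter.

From u* = s/(s+f): f = s·(1−u)/u.
f = 2.93 × (1 − 0.0849) / 0.0849 = 2.6812 / 0.0849 ≈ 31.6% per quarter.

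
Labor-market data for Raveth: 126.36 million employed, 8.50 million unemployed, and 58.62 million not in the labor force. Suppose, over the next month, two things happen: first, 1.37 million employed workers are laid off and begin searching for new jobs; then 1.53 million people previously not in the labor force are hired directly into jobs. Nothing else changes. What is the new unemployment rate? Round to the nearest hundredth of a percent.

Initially, labor force = 126.36 + 8.50 = 134.86 million, so u = 8.50/134.86 = 6.30%.
After the first change, employed falls and unemployed rises by 1.37; labor force unchanged → E = 124.99, U = 9.87, labor force = 134.86 million.
After the second change, employed and labor force both rise by 1.53; unemployed unchanged → E = 126.52, U = 9.87, labor force = 136.39 million.
New unemployment rate = 9.87 / 136.39 = 7.24%.

New unemployment rate ≈ 7.24%.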